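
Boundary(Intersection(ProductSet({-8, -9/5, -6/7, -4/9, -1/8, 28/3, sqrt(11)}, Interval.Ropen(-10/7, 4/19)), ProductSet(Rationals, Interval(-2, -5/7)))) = ProductSet({-8, -9/5, -6/7, -4/9, -1/8, 28/3}, Interval(-10/7, -5/7))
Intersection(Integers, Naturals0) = Naturals0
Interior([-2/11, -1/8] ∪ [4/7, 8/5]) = (-2/11, -1/8) ∪ (4/7, 8/5)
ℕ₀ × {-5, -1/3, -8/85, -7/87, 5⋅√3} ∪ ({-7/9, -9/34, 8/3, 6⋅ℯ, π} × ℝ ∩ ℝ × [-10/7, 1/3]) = (ℕ₀ × {-5, -1/3, -8/85, -7/87, 5⋅√3}) ∪ ({-7/9, -9/34, 8/3, 6⋅ℯ, π} × [-10/7, 1/3])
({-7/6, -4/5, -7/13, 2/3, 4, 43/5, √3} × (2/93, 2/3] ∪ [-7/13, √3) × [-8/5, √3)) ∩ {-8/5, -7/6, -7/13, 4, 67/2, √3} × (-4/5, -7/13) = {-7/13} × (-4/5, -7/13)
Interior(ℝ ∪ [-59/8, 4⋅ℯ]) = (-∞, ∞)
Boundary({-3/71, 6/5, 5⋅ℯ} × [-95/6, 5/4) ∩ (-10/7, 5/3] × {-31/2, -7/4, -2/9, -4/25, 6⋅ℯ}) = {-3/71, 6/5} × {-31/2, -7/4, -2/9, -4/25}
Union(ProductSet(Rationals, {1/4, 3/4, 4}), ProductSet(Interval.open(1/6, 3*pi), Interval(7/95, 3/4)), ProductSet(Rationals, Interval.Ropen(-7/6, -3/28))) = Union(ProductSet(Interval.open(1/6, 3*pi), Interval(7/95, 3/4)), ProductSet(Rationals, Union({1/4, 3/4, 4}, Interval.Ropen(-7/6, -3/28))))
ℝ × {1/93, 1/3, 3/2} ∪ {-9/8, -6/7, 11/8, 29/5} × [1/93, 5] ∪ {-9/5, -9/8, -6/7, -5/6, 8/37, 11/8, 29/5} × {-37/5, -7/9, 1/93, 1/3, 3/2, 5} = (ℝ × {1/93, 1/3, 3/2}) ∪ ({-9/8, -6/7, 11/8, 29/5} × [1/93, 5]) ∪ ({-9/5, -9/8, -6/7, -5/6, 8/37, 11/8, 29/5} × {-37/5, -7/9, 1/93, 1/3, 3/2, 5})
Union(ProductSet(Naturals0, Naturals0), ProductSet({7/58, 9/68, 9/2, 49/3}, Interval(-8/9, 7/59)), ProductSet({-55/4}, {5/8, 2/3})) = Union(ProductSet({-55/4}, {5/8, 2/3}), ProductSet({7/58, 9/68, 9/2, 49/3}, Interval(-8/9, 7/59)), ProductSet(Naturals0, Naturals0))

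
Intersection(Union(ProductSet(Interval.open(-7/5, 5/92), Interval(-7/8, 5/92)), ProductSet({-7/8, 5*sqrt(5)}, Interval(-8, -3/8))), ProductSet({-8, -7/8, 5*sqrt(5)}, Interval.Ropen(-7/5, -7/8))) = ProductSet({-7/8, 5*sqrt(5)}, Interval.Ropen(-7/5, -7/8))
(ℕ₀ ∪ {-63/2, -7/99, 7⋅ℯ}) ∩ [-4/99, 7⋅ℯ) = {0, 1, …, 19}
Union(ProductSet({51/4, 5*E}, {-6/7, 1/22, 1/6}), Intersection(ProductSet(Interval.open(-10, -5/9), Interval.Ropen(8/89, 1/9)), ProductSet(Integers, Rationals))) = Union(ProductSet({51/4, 5*E}, {-6/7, 1/22, 1/6}), ProductSet(Range(-9, 0, 1), Intersection(Interval.Ropen(8/89, 1/9), Rationals)))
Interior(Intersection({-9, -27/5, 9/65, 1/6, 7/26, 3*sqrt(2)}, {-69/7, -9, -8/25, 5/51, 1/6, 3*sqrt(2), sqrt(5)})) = EmptySet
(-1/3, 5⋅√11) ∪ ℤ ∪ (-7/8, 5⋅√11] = ℤ ∪ (-7/8, 5⋅√11]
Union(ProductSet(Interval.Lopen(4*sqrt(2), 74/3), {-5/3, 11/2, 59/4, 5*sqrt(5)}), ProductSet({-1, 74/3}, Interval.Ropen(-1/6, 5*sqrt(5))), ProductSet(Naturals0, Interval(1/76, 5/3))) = Union(ProductSet({-1, 74/3}, Interval.Ropen(-1/6, 5*sqrt(5))), ProductSet(Interval.Lopen(4*sqrt(2), 74/3), {-5/3, 11/2, 59/4, 5*sqrt(5)}), ProductSet(Naturals0, Interval(1/76, 5/3)))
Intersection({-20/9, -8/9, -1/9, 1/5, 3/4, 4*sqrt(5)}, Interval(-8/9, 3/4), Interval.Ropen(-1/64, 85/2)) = {1/5, 3/4}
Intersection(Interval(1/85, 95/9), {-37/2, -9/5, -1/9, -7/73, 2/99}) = {2/99}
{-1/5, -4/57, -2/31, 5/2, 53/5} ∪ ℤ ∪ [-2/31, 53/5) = ℤ ∪ {-1/5, -4/57} ∪ [-2/31, 53/5]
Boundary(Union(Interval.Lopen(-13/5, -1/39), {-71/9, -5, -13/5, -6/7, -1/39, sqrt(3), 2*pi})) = {-71/9, -5, -13/5, -1/39, sqrt(3), 2*pi}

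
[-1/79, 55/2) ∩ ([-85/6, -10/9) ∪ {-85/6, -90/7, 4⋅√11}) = {4⋅√11}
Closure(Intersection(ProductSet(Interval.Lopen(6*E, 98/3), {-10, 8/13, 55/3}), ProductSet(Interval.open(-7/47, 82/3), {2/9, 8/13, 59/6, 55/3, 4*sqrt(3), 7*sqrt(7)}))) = ProductSet(Interval(6*E, 82/3), {8/13, 55/3})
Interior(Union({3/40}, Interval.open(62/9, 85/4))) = Interval.open(62/9, 85/4)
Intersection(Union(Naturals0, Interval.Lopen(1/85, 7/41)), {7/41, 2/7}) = {7/41}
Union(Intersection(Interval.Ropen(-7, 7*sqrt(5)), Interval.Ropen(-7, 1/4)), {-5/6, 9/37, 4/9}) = Union({4/9}, Interval.Ropen(-7, 1/4))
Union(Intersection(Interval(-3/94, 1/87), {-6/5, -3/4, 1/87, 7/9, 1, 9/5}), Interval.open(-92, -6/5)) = Union({1/87}, Interval.open(-92, -6/5))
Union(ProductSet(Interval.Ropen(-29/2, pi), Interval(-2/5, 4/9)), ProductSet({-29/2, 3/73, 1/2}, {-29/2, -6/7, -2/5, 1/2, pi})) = Union(ProductSet({-29/2, 3/73, 1/2}, {-29/2, -6/7, -2/5, 1/2, pi}), ProductSet(Interval.Ropen(-29/2, pi), Interval(-2/5, 4/9)))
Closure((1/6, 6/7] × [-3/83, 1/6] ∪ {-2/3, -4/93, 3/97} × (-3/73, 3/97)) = ({-2/3, -4/93, 3/97} × [-3/73, 3/97]) ∪ ([1/6, 6/7] × [-3/83, 1/6])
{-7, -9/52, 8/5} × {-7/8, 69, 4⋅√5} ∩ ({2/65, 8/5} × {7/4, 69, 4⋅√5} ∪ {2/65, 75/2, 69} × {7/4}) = {8/5} × {69, 4⋅√5}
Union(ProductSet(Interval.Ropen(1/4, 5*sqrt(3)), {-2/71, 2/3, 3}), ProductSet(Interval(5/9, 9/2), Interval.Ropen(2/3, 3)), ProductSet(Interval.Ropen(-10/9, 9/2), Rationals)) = Union(ProductSet(Interval.Ropen(-10/9, 9/2), Rationals), ProductSet(Interval.Ropen(1/4, 5*sqrt(3)), {-2/71, 2/3, 3}), ProductSet(Interval(5/9, 9/2), Interval.Ropen(2/3, 3)))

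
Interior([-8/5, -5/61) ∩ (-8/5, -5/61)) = (-8/5, -5/61)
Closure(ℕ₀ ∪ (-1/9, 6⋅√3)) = [-1/9, 6⋅√3] ∪ ℕ₀ ∪ (ℕ₀ \ (-1/9, 6⋅√3))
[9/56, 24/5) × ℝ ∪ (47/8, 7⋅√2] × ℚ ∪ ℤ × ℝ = ((ℤ ∪ [9/56, 24/5)) × ℝ) ∪ ((47/8, 7⋅√2] × ℚ)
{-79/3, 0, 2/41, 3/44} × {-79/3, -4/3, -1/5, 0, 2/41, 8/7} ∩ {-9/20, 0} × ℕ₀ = {0} × {0}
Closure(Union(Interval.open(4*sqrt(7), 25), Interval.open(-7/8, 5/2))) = Union(Interval(-7/8, 5/2), Interval(4*sqrt(7), 25))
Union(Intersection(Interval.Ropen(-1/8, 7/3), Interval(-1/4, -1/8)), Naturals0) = Union({-1/8}, Naturals0)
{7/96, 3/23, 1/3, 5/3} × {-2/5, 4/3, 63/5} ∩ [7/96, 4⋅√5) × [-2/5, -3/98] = {7/96, 3/23, 1/3, 5/3} × {-2/5}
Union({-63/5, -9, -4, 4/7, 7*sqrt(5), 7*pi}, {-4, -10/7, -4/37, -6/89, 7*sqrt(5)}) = {-63/5, -9, -4, -10/7, -4/37, -6/89, 4/7, 7*sqrt(5), 7*pi}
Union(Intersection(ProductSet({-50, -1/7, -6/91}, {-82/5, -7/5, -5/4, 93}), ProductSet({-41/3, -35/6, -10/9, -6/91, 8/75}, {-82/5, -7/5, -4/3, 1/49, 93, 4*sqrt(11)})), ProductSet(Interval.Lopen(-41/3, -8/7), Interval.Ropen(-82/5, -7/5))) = Union(ProductSet({-6/91}, {-82/5, -7/5, 93}), ProductSet(Interval.Lopen(-41/3, -8/7), Interval.Ropen(-82/5, -7/5)))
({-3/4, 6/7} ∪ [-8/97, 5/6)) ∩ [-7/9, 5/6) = {-3/4} ∪ [-8/97, 5/6)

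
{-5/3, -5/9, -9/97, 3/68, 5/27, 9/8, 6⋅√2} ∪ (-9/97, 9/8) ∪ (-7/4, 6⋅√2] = (-7/4, 6⋅√2]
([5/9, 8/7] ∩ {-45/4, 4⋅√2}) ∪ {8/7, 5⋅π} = {8/7, 5⋅π}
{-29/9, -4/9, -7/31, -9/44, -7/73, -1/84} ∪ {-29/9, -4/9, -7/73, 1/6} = {-29/9, -4/9, -7/31, -9/44, -7/73, -1/84, 1/6}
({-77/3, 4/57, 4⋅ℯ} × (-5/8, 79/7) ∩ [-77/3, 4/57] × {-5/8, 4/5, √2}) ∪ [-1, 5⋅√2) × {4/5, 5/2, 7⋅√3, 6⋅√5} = ({-77/3, 4/57} × {4/5, √2}) ∪ ([-1, 5⋅√2) × {4/5, 5/2, 7⋅√3, 6⋅√5})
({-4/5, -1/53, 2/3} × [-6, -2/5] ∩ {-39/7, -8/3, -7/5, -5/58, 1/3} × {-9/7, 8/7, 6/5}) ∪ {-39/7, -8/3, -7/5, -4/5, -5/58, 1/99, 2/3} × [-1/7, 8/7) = {-39/7, -8/3, -7/5, -4/5, -5/58, 1/99, 2/3} × [-1/7, 8/7)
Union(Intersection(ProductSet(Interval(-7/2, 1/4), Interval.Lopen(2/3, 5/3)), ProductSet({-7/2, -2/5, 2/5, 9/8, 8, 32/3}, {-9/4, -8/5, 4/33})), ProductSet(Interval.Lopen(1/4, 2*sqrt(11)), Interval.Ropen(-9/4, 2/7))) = ProductSet(Interval.Lopen(1/4, 2*sqrt(11)), Interval.Ropen(-9/4, 2/7))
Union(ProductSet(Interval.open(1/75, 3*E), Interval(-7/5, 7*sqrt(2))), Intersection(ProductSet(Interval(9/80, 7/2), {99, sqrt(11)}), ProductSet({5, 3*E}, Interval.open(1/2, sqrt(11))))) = ProductSet(Interval.open(1/75, 3*E), Interval(-7/5, 7*sqrt(2)))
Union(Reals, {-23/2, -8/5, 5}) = Reals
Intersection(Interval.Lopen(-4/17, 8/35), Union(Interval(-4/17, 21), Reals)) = Interval.Lopen(-4/17, 8/35)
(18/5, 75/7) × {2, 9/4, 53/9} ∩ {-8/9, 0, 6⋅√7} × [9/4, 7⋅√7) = ∅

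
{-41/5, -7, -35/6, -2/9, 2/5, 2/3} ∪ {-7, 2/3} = {-41/5, -7, -35/6, -2/9, 2/5, 2/3}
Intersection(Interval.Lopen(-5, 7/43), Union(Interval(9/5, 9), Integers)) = Range(-4, 1, 1)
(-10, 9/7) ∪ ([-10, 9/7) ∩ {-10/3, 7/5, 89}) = (-10, 9/7)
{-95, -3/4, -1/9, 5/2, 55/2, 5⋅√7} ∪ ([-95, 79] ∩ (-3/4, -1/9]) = {-95, 5/2, 55/2, 5⋅√7} ∪ [-3/4, -1/9]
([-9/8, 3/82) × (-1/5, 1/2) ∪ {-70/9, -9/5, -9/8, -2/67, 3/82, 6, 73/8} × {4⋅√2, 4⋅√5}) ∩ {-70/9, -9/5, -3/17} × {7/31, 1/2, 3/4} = {-3/17} × {7/31}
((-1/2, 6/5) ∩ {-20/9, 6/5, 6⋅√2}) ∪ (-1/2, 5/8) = (-1/2, 5/8)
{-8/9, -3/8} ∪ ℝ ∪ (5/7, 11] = (-∞, ∞)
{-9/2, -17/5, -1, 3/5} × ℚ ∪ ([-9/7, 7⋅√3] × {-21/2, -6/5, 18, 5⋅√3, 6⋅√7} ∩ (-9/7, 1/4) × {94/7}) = {-9/2, -17/5, -1, 3/5} × ℚ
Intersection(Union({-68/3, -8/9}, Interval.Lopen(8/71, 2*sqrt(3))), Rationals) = Union({-68/3, -8/9}, Intersection(Interval.Lopen(8/71, 2*sqrt(3)), Rationals))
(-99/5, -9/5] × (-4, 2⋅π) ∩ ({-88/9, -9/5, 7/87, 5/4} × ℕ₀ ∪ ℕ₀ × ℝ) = {-88/9, -9/5} × {0, 1, …, 6}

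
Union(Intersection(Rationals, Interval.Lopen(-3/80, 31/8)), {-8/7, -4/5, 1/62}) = Union({-8/7, -4/5}, Intersection(Interval.Lopen(-3/80, 31/8), Rationals))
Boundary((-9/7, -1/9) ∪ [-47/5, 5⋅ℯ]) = {-47/5, 5⋅ℯ}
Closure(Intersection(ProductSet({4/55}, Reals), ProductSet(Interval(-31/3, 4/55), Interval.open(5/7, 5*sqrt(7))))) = ProductSet({4/55}, Interval(5/7, 5*sqrt(7)))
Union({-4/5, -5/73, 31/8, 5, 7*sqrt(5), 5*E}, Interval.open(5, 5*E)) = Union({-4/5, -5/73, 31/8, 7*sqrt(5)}, Interval(5, 5*E))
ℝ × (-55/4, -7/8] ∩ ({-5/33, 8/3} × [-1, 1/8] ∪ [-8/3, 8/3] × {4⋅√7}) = {-5/33, 8/3} × [-1, -7/8]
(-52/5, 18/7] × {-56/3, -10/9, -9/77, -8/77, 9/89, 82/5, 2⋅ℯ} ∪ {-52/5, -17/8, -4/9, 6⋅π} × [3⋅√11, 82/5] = ((-52/5, 18/7] × {-56/3, -10/9, -9/77, -8/77, 9/89, 82/5, 2⋅ℯ}) ∪ ({-52/5, -17/8, -4/9, 6⋅π} × [3⋅√11, 82/5])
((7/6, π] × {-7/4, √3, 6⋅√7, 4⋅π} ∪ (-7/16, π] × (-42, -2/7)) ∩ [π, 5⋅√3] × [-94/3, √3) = {π} × [-94/3, -2/7)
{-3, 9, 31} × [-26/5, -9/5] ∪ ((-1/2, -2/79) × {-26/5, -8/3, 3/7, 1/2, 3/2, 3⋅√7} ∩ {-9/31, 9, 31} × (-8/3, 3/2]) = ({-9/31} × {3/7, 1/2, 3/2}) ∪ ({-3, 9, 31} × [-26/5, -9/5])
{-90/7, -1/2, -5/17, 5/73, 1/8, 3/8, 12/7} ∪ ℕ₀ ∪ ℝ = ℝ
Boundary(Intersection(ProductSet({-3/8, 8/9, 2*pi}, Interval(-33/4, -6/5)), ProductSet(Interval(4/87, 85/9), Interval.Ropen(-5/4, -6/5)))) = ProductSet({8/9, 2*pi}, Interval(-5/4, -6/5))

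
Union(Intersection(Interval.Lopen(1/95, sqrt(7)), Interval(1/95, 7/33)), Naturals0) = Union(Interval.Lopen(1/95, 7/33), Naturals0)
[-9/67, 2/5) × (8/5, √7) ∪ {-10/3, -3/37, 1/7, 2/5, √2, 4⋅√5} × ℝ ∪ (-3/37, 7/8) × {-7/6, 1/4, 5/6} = ((-3/37, 7/8) × {-7/6, 1/4, 5/6}) ∪ ([-9/67, 2/5) × (8/5, √7)) ∪ ({-10/3, -3/37, 1/7, 2/5, √2, 4⋅√5} × ℝ)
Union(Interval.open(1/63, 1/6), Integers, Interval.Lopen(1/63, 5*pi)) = Union(Integers, Interval.Lopen(1/63, 5*pi))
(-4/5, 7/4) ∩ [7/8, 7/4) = [7/8, 7/4)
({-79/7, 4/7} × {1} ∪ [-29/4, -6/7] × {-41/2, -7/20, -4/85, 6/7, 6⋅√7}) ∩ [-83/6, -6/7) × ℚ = ({-79/7} × {1}) ∪ ([-29/4, -6/7) × {-41/2, -7/20, -4/85, 6/7})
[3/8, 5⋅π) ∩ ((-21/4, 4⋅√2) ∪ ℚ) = [3/8, 4⋅√2) ∪ (ℚ ∩ [3/8, 5⋅π))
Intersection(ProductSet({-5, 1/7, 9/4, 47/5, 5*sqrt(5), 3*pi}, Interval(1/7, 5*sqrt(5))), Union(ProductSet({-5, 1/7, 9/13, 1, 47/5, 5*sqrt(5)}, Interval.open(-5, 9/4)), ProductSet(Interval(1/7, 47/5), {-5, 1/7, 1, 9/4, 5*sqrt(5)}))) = Union(ProductSet({1/7, 9/4, 47/5}, {1/7, 1, 9/4, 5*sqrt(5)}), ProductSet({-5, 1/7, 47/5, 5*sqrt(5)}, Interval.Ropen(1/7, 9/4)))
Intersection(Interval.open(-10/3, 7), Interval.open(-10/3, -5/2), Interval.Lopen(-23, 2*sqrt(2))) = Interval.open(-10/3, -5/2)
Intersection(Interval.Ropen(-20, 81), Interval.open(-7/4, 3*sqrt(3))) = Interval.open(-7/4, 3*sqrt(3))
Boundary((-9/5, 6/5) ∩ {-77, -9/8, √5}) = {-9/8}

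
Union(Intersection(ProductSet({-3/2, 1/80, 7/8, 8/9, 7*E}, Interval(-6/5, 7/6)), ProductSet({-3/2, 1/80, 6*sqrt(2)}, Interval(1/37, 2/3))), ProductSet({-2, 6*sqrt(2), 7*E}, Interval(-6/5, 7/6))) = Union(ProductSet({-3/2, 1/80}, Interval(1/37, 2/3)), ProductSet({-2, 6*sqrt(2), 7*E}, Interval(-6/5, 7/6)))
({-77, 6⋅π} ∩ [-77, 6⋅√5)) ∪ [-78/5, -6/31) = {-77} ∪ [-78/5, -6/31)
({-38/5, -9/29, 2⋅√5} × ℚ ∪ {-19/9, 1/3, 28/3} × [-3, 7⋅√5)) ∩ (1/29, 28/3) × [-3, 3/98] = ({1/3} × [-3, 3/98]) ∪ ({2⋅√5} × (ℚ ∩ [-3, 3/98]))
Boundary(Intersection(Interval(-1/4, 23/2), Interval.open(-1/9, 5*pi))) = {-1/9, 23/2}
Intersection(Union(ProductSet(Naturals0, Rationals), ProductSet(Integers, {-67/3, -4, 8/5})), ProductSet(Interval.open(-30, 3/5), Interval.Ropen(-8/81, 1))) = ProductSet(Range(0, 1, 1), Intersection(Interval.Ropen(-8/81, 1), Rationals))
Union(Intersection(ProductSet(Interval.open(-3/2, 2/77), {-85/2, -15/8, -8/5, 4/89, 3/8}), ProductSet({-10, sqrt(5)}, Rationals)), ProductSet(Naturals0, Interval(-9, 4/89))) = ProductSet(Naturals0, Interval(-9, 4/89))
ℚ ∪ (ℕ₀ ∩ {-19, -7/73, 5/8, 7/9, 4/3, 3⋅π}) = ℚ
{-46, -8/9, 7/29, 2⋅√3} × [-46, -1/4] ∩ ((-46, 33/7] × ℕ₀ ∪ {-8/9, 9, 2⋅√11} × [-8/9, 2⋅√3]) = {-8/9} × [-8/9, -1/4]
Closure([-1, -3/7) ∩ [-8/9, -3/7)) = [-8/9, -3/7]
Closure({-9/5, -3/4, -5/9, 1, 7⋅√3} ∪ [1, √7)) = {-9/5, -3/4, -5/9, 7⋅√3} ∪ [1, √7]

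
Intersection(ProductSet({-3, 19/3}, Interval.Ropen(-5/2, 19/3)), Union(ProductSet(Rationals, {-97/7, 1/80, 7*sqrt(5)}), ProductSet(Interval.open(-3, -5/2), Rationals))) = ProductSet({-3, 19/3}, {1/80})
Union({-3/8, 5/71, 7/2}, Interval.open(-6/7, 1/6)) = Union({7/2}, Interval.open(-6/7, 1/6))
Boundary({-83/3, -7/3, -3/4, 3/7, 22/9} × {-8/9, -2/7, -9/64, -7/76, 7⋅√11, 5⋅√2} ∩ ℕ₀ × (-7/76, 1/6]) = ∅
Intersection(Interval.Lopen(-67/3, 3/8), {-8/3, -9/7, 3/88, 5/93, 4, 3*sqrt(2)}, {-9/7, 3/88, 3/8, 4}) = {-9/7, 3/88}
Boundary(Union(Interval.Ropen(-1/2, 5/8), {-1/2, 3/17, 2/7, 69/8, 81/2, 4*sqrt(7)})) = {-1/2, 5/8, 69/8, 81/2, 4*sqrt(7)}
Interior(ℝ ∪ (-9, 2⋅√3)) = (-∞, ∞)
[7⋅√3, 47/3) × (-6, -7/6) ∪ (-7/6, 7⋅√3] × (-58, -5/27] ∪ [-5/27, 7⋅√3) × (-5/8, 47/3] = ((-7/6, 7⋅√3] × (-58, -5/27]) ∪ ([-5/27, 7⋅√3) × (-5/8, 47/3]) ∪ ([7⋅√3, 47/3) × (-6, -7/6))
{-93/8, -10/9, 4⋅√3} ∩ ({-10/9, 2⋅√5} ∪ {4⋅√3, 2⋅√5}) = {-10/9, 4⋅√3}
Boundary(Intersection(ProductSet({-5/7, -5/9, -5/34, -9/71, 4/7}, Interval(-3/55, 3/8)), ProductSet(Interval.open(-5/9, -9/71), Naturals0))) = ProductSet({-5/34}, Range(0, 1, 1))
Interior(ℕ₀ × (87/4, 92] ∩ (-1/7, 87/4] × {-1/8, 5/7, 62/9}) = ∅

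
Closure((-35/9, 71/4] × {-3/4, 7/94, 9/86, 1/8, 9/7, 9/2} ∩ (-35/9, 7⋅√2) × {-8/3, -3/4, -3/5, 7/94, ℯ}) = [-35/9, 7⋅√2] × {-3/4, 7/94}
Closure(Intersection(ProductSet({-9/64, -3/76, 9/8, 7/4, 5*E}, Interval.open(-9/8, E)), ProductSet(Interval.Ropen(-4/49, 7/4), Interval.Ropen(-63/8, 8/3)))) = ProductSet({-3/76, 9/8}, Interval(-9/8, 8/3))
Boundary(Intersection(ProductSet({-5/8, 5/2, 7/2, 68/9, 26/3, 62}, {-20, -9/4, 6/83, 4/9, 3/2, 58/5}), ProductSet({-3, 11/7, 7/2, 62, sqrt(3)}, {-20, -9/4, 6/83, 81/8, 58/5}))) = ProductSet({7/2, 62}, {-20, -9/4, 6/83, 58/5})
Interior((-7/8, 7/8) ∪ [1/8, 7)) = (-7/8, 7)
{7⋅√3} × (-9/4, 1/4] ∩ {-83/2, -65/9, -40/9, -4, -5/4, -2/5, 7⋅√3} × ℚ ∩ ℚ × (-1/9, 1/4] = ∅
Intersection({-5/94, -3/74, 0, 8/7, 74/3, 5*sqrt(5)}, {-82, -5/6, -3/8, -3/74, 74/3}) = {-3/74, 74/3}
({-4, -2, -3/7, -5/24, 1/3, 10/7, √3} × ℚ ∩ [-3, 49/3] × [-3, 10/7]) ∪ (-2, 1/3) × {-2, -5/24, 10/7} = ((-2, 1/3) × {-2, -5/24, 10/7}) ∪ ({-2, -3/7, -5/24, 1/3, 10/7, √3} × (ℚ ∩ [-3, 10/7]))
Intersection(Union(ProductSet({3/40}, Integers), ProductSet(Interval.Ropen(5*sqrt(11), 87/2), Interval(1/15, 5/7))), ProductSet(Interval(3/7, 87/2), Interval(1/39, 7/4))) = ProductSet(Interval.Ropen(5*sqrt(11), 87/2), Interval(1/15, 5/7))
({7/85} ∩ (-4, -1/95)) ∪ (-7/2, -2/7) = (-7/2, -2/7)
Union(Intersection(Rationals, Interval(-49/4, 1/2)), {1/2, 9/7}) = Union({9/7}, Intersection(Interval(-49/4, 1/2), Rationals))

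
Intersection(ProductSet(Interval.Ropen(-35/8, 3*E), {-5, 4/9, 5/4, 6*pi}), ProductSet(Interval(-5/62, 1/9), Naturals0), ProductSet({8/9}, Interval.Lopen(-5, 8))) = EmptySet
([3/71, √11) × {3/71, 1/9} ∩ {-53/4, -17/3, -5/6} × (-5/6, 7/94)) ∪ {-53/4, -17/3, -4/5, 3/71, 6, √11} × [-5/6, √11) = {-53/4, -17/3, -4/5, 3/71, 6, √11} × [-5/6, √11)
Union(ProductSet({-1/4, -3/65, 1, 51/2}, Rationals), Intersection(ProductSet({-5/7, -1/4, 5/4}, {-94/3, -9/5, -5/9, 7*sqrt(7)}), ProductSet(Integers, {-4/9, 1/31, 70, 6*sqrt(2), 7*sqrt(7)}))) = ProductSet({-1/4, -3/65, 1, 51/2}, Rationals)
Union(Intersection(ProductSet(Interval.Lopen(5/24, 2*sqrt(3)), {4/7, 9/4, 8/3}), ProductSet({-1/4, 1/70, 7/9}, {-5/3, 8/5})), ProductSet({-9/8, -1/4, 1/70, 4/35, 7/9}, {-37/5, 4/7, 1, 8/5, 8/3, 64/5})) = ProductSet({-9/8, -1/4, 1/70, 4/35, 7/9}, {-37/5, 4/7, 1, 8/5, 8/3, 64/5})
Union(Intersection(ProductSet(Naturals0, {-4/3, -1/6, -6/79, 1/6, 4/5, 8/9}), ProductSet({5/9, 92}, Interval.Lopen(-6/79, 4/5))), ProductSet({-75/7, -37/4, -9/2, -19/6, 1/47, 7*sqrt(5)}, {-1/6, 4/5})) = Union(ProductSet({92}, {1/6, 4/5}), ProductSet({-75/7, -37/4, -9/2, -19/6, 1/47, 7*sqrt(5)}, {-1/6, 4/5}))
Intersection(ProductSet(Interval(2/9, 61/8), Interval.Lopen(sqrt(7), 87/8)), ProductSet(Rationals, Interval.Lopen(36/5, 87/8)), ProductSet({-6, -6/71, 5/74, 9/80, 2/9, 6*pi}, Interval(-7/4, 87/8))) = ProductSet({2/9}, Interval.Lopen(36/5, 87/8))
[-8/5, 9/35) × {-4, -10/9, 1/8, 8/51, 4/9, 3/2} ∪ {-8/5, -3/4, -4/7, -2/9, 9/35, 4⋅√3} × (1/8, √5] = ([-8/5, 9/35) × {-4, -10/9, 1/8, 8/51, 4/9, 3/2}) ∪ ({-8/5, -3/4, -4/7, -2/9, 9/35, 4⋅√3} × (1/8, √5])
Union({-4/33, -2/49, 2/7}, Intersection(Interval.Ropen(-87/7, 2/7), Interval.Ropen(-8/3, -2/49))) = Union({2/7}, Interval(-8/3, -2/49))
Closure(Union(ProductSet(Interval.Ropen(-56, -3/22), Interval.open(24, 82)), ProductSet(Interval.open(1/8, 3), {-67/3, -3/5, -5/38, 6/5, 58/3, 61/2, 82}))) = Union(ProductSet({-56, -3/22}, Interval(24, 82)), ProductSet(Interval(-56, -3/22), {24, 82}), ProductSet(Interval.Ropen(-56, -3/22), Interval.open(24, 82)), ProductSet(Interval(1/8, 3), {-67/3, -3/5, -5/38, 6/5, 58/3, 61/2, 82}))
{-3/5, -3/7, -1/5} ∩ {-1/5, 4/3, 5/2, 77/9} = {-1/5}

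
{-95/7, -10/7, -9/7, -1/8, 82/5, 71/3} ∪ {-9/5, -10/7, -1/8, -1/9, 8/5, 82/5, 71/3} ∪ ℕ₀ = {-95/7, -9/5, -10/7, -9/7, -1/8, -1/9, 8/5, 82/5, 71/3} ∪ ℕ₀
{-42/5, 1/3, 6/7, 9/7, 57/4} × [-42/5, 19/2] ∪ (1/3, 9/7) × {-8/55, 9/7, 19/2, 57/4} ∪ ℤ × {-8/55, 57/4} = (ℤ × {-8/55, 57/4}) ∪ ((1/3, 9/7) × {-8/55, 9/7, 19/2, 57/4}) ∪ ({-42/5, 1/3, 6/7, 9/7, 57/4} × [-42/5, 19/2])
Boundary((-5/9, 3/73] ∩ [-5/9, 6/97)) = {-5/9, 3/73}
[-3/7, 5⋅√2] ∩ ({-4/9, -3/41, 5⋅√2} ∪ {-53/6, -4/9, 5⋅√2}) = {-3/41, 5⋅√2}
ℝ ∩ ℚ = ℚ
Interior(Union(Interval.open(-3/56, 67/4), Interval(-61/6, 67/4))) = Interval.open(-61/6, 67/4)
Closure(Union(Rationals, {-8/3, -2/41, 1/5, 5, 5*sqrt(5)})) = Reals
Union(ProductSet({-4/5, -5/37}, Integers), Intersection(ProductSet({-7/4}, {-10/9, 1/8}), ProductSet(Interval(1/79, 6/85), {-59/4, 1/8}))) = ProductSet({-4/5, -5/37}, Integers)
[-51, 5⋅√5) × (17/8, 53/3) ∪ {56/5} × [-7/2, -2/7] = ({56/5} × [-7/2, -2/7]) ∪ ([-51, 5⋅√5) × (17/8, 53/3))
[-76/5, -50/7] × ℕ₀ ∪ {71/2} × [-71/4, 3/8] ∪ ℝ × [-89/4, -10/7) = ([-76/5, -50/7] × ℕ₀) ∪ (ℝ × [-89/4, -10/7)) ∪ ({71/2} × [-71/4, 3/8])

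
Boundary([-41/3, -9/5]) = {-41/3, -9/5}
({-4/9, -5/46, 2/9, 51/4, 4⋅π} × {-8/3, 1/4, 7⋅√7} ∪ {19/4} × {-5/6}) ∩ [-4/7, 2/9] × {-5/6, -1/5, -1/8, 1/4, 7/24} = {-4/9, -5/46, 2/9} × {1/4}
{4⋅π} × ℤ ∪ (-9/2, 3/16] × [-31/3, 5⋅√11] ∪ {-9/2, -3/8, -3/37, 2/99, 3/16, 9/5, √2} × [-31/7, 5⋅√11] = ({4⋅π} × ℤ) ∪ ((-9/2, 3/16] × [-31/3, 5⋅√11]) ∪ ({-9/2, -3/8, -3/37, 2/99, 3/16, 9/5, √2} × [-31/7, 5⋅√11])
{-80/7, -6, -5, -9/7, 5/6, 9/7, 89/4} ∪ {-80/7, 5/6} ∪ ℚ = ℚ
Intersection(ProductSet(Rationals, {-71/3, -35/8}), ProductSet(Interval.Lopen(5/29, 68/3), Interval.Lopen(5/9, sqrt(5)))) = EmptySet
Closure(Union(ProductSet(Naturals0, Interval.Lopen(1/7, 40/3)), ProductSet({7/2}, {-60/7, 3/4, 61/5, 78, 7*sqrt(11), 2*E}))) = Union(ProductSet({7/2}, {-60/7, 3/4, 61/5, 78, 7*sqrt(11), 2*E}), ProductSet(Naturals0, Interval(1/7, 40/3)))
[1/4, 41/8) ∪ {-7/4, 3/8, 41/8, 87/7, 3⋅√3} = {-7/4, 87/7, 3⋅√3} ∪ [1/4, 41/8]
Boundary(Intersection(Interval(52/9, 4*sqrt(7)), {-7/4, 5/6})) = EmptySet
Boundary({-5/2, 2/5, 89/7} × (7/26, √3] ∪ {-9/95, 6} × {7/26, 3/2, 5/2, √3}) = ({-9/95, 6} × {7/26, 3/2, 5/2, √3}) ∪ ({-5/2, 2/5, 89/7} × [7/26, √3])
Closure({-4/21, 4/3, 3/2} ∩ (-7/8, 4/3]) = {-4/21, 4/3}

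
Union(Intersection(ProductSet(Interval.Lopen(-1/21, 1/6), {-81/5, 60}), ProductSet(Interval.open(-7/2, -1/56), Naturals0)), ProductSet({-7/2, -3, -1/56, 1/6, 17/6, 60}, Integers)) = Union(ProductSet({-7/2, -3, -1/56, 1/6, 17/6, 60}, Integers), ProductSet(Interval.open(-1/21, -1/56), {60}))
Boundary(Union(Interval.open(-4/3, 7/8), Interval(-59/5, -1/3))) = {-59/5, 7/8}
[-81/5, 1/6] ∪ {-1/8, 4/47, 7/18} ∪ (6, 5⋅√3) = [-81/5, 1/6] ∪ {7/18} ∪ (6, 5⋅√3)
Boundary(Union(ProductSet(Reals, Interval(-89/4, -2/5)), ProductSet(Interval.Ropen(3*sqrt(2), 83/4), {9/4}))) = Union(ProductSet(Interval(3*sqrt(2), 83/4), {9/4}), ProductSet(Reals, {-89/4, -2/5}))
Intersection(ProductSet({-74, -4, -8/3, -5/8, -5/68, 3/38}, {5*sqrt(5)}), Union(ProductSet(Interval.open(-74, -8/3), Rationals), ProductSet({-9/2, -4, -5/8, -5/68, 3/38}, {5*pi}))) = EmptySet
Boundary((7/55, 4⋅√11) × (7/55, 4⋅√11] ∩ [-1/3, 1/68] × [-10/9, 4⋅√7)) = ∅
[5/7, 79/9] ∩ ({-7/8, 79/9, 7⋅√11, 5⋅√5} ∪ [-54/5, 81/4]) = [5/7, 79/9]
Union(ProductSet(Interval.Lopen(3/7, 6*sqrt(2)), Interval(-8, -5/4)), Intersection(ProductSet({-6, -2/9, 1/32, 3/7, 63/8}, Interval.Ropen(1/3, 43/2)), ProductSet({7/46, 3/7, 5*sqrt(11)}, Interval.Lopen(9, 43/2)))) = Union(ProductSet({3/7}, Interval.open(9, 43/2)), ProductSet(Interval.Lopen(3/7, 6*sqrt(2)), Interval(-8, -5/4)))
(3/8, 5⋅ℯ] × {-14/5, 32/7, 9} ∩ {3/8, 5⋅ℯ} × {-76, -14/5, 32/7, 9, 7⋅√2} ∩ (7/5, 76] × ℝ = {5⋅ℯ} × {-14/5, 32/7, 9}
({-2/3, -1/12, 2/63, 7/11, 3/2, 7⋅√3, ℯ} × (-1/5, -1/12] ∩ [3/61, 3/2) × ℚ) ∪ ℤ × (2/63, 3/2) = (ℤ × (2/63, 3/2)) ∪ ({7/11} × (ℚ ∩ (-1/5, -1/12]))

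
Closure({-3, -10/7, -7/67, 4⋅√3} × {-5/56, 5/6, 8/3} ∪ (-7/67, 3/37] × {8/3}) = ([-7/67, 3/37] × {8/3}) ∪ ({-3, -10/7, -7/67, 4⋅√3} × {-5/56, 5/6, 8/3})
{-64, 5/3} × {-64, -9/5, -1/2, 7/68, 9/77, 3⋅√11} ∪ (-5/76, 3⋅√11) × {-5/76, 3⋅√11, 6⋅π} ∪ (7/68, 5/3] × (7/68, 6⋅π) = ((7/68, 5/3] × (7/68, 6⋅π)) ∪ ({-64, 5/3} × {-64, -9/5, -1/2, 7/68, 9/77, 3⋅√11}) ∪ ((-5/76, 3⋅√11) × {-5/76, 3⋅√11, 6⋅π})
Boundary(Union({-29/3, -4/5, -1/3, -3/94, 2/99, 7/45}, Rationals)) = Reals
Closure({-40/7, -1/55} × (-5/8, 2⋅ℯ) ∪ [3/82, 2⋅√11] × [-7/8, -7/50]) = ({-40/7, -1/55} × [-5/8, 2⋅ℯ]) ∪ ([3/82, 2⋅√11] × [-7/8, -7/50])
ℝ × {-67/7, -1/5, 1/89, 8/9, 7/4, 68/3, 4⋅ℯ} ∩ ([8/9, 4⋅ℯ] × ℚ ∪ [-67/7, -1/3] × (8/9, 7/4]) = ([-67/7, -1/3] × {7/4}) ∪ ([8/9, 4⋅ℯ] × {-67/7, -1/5, 1/89, 8/9, 7/4, 68/3})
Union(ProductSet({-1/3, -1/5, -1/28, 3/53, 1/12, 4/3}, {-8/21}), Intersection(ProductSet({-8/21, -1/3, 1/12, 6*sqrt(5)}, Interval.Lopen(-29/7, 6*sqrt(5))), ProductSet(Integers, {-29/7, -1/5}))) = ProductSet({-1/3, -1/5, -1/28, 3/53, 1/12, 4/3}, {-8/21})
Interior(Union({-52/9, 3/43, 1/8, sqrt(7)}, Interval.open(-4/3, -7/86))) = Interval.open(-4/3, -7/86)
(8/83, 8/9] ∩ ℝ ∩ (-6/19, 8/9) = (8/83, 8/9)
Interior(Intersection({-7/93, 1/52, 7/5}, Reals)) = EmptySet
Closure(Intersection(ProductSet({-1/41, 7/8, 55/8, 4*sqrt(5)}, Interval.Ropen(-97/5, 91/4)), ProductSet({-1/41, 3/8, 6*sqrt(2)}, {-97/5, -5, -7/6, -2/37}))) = ProductSet({-1/41}, {-97/5, -5, -7/6, -2/37})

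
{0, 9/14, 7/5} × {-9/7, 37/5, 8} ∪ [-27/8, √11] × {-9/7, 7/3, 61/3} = ({0, 9/14, 7/5} × {-9/7, 37/5, 8}) ∪ ([-27/8, √11] × {-9/7, 7/3, 61/3})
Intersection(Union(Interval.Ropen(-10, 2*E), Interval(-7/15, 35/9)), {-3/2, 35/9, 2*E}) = {-3/2, 35/9}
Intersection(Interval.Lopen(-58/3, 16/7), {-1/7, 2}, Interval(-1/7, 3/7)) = {-1/7}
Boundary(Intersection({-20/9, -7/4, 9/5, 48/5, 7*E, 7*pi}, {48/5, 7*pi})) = {48/5, 7*pi}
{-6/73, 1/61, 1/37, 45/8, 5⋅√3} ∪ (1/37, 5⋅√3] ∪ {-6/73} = {-6/73, 1/61} ∪ [1/37, 5⋅√3]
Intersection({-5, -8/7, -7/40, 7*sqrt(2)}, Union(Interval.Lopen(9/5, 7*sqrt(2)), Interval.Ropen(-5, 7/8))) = {-5, -8/7, -7/40, 7*sqrt(2)}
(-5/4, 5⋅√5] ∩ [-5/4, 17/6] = (-5/4, 17/6]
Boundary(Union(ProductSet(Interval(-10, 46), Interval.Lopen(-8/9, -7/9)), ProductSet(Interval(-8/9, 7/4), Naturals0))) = Union(ProductSet({-10, 46}, Interval(-8/9, -7/9)), ProductSet(Interval(-10, 46), {-8/9, -7/9}), ProductSet(Interval(-8/9, 7/4), Complement(Naturals0, Interval.open(-8/9, -7/9))))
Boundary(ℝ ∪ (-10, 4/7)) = ∅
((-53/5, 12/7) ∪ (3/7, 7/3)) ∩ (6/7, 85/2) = (6/7, 7/3)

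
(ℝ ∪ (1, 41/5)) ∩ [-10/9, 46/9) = [-10/9, 46/9)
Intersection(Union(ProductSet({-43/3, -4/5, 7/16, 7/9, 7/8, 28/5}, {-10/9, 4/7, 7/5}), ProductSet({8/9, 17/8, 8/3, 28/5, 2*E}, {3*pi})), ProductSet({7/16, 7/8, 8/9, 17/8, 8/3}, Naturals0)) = EmptySet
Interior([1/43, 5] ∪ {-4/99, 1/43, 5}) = (1/43, 5)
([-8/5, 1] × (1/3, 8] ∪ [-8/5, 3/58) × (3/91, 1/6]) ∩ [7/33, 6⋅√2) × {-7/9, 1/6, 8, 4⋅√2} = [7/33, 1] × {8, 4⋅√2}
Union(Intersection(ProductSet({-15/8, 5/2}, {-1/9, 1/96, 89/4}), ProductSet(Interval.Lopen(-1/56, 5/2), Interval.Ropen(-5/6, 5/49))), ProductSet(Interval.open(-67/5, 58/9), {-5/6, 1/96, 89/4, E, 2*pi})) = Union(ProductSet({5/2}, {-1/9, 1/96}), ProductSet(Interval.open(-67/5, 58/9), {-5/6, 1/96, 89/4, E, 2*pi}))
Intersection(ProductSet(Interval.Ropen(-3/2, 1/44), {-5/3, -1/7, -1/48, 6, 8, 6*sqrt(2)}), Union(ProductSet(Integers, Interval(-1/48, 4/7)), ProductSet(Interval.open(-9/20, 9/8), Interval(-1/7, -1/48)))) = Union(ProductSet(Interval.open(-9/20, 1/44), {-1/7, -1/48}), ProductSet(Range(-1, 1, 1), {-1/48}))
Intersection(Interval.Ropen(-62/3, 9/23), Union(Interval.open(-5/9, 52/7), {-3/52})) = Interval.open(-5/9, 9/23)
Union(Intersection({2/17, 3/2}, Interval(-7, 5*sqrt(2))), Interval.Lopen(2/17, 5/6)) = Union({3/2}, Interval(2/17, 5/6))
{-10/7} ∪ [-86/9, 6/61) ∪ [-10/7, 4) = [-86/9, 4)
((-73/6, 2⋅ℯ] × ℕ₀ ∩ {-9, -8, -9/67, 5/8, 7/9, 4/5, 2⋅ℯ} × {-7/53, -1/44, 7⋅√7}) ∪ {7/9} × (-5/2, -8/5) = {7/9} × (-5/2, -8/5)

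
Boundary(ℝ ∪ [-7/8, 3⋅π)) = ∅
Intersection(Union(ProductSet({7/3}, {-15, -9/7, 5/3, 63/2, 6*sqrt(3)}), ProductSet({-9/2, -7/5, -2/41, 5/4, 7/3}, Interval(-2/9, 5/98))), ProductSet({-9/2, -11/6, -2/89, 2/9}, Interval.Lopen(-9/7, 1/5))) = ProductSet({-9/2}, Interval(-2/9, 5/98))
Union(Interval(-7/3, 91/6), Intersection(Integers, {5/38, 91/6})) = Interval(-7/3, 91/6)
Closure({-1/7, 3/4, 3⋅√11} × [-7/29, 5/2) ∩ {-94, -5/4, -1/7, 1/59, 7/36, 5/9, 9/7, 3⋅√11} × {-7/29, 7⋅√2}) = {-1/7, 3⋅√11} × {-7/29}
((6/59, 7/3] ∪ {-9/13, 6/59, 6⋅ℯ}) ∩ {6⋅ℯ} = {6⋅ℯ}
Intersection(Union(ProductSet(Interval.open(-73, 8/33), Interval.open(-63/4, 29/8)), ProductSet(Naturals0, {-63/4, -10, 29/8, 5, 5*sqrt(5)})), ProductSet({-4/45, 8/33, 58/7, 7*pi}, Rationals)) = ProductSet({-4/45}, Intersection(Interval.open(-63/4, 29/8), Rationals))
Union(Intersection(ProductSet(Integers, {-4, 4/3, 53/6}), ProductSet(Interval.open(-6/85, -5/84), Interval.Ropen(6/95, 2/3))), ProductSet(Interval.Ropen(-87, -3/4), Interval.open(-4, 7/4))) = ProductSet(Interval.Ropen(-87, -3/4), Interval.open(-4, 7/4))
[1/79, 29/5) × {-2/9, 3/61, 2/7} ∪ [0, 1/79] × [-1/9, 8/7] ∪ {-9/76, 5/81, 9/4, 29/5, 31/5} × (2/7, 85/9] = ([1/79, 29/5) × {-2/9, 3/61, 2/7}) ∪ ([0, 1/79] × [-1/9, 8/7]) ∪ ({-9/76, 5/81, 9/4, 29/5, 31/5} × (2/7, 85/9])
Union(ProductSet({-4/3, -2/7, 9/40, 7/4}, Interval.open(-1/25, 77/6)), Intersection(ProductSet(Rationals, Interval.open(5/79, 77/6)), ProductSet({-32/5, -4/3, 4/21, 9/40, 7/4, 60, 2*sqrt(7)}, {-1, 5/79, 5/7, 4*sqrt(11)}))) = Union(ProductSet({-4/3, -2/7, 9/40, 7/4}, Interval.open(-1/25, 77/6)), ProductSet({-32/5, -4/3, 4/21, 9/40, 7/4, 60}, {5/7}))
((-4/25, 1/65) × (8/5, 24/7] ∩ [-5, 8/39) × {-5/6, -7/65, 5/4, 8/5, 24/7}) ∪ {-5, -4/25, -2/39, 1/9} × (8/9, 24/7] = ((-4/25, 1/65) × {24/7}) ∪ ({-5, -4/25, -2/39, 1/9} × (8/9, 24/7])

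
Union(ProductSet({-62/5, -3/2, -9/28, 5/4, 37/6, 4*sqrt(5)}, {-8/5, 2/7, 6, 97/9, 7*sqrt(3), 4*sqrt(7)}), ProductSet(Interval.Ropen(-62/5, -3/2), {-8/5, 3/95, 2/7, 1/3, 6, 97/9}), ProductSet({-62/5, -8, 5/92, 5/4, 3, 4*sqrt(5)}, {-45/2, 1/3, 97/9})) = Union(ProductSet({-62/5, -8, 5/92, 5/4, 3, 4*sqrt(5)}, {-45/2, 1/3, 97/9}), ProductSet({-62/5, -3/2, -9/28, 5/4, 37/6, 4*sqrt(5)}, {-8/5, 2/7, 6, 97/9, 7*sqrt(3), 4*sqrt(7)}), ProductSet(Interval.Ropen(-62/5, -3/2), {-8/5, 3/95, 2/7, 1/3, 6, 97/9}))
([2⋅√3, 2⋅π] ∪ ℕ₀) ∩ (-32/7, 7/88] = {0}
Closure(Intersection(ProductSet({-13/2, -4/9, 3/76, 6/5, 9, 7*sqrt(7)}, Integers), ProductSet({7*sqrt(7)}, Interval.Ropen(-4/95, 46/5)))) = ProductSet({7*sqrt(7)}, Range(0, 10, 1))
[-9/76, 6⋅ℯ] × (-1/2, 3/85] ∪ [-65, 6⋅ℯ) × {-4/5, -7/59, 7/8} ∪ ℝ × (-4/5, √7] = (ℝ × (-4/5, √7]) ∪ ([-65, 6⋅ℯ) × {-4/5, -7/59, 7/8})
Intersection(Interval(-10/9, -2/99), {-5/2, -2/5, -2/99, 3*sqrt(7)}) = {-2/5, -2/99}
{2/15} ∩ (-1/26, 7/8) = {2/15}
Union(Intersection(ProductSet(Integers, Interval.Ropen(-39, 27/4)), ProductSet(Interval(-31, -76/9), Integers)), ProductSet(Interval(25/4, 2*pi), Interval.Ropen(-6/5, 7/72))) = Union(ProductSet(Interval(25/4, 2*pi), Interval.Ropen(-6/5, 7/72)), ProductSet(Range(-31, -8, 1), Range(-39, 7, 1)))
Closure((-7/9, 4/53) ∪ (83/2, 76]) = [-7/9, 4/53] ∪ [83/2, 76]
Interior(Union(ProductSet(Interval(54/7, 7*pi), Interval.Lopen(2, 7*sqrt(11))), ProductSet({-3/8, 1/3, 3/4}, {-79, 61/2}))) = ProductSet(Interval.open(54/7, 7*pi), Interval.open(2, 7*sqrt(11)))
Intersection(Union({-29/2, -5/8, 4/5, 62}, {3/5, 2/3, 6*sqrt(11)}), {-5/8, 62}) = {-5/8, 62}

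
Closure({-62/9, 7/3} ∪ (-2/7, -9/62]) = {-62/9, 7/3} ∪ [-2/7, -9/62]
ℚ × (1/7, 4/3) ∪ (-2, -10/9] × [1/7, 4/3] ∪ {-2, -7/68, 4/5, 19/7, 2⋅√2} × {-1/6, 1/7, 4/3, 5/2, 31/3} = (ℚ × (1/7, 4/3)) ∪ ((-2, -10/9] × [1/7, 4/3]) ∪ ({-2, -7/68, 4/5, 19/7, 2⋅√2} × {-1/6, 1/7, 4/3, 5/2, 31/3})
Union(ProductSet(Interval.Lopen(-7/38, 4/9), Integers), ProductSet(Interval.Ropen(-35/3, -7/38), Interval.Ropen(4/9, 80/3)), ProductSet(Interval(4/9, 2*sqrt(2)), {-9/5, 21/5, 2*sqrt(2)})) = Union(ProductSet(Interval.Ropen(-35/3, -7/38), Interval.Ropen(4/9, 80/3)), ProductSet(Interval.Lopen(-7/38, 4/9), Integers), ProductSet(Interval(4/9, 2*sqrt(2)), {-9/5, 21/5, 2*sqrt(2)}))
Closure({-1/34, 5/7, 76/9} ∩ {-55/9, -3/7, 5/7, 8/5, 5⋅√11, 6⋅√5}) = {5/7}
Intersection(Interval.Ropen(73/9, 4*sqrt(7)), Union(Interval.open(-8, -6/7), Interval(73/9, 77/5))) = Interval.Ropen(73/9, 4*sqrt(7))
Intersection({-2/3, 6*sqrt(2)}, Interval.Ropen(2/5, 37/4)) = {6*sqrt(2)}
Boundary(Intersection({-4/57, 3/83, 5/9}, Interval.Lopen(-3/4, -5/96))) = {-4/57}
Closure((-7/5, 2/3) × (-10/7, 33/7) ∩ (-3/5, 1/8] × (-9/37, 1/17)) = ({-3/5, 1/8} × [-9/37, 1/17]) ∪ ([-3/5, 1/8] × {-9/37, 1/17}) ∪ ((-3/5, 1/8] × (-9/37, 1/17))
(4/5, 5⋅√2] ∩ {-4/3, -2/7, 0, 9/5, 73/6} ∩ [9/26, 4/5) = ∅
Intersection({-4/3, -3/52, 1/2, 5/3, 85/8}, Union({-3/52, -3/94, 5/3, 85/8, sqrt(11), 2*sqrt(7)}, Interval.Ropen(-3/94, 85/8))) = {-3/52, 1/2, 5/3, 85/8}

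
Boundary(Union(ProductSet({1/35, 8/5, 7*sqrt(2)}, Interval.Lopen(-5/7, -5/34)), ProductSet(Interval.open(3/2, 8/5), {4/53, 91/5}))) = Union(ProductSet({1/35, 8/5, 7*sqrt(2)}, Interval(-5/7, -5/34)), ProductSet(Interval(3/2, 8/5), {4/53, 91/5}))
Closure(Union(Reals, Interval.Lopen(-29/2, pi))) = Interval(-oo, oo)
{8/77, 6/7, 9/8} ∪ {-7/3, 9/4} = {-7/3, 8/77, 6/7, 9/8, 9/4}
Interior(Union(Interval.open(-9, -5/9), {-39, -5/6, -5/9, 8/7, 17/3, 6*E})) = Interval.open(-9, -5/9)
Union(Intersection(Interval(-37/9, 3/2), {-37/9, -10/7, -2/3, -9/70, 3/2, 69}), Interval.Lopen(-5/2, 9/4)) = Union({-37/9}, Interval.Lopen(-5/2, 9/4))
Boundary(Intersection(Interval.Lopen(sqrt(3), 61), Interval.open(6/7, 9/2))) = {9/2, sqrt(3)}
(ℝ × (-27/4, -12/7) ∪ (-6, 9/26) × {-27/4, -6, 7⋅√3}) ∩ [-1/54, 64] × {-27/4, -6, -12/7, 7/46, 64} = ([-1/54, 64] × {-6}) ∪ ([-1/54, 9/26) × {-27/4, -6})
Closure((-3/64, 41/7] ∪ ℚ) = ℚ ∪ (-∞, ∞)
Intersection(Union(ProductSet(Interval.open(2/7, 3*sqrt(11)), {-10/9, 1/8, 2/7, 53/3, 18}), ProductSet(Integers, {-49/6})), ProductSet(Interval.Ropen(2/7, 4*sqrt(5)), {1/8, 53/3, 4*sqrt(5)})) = ProductSet(Interval.open(2/7, 4*sqrt(5)), {1/8, 53/3})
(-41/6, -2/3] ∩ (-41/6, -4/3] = (-41/6, -4/3]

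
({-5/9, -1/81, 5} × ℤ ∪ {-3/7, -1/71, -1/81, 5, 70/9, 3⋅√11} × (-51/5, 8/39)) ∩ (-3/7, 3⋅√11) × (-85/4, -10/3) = ({-1/81, 5} × {-21, -20, …, -4}) ∪ ({-1/71, -1/81, 5, 70/9} × (-51/5, -10/3))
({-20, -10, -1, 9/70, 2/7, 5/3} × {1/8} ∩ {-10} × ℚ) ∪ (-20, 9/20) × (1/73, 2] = (-20, 9/20) × (1/73, 2]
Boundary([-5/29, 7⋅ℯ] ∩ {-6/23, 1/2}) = {1/2}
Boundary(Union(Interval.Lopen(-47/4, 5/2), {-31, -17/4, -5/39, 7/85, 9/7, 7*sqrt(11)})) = {-31, -47/4, 5/2, 7*sqrt(11)}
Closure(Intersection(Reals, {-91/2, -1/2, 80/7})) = {-91/2, -1/2, 80/7}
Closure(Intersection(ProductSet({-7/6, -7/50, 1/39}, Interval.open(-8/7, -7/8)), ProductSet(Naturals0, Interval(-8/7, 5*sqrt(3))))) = EmptySet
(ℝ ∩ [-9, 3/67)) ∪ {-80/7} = {-80/7} ∪ [-9, 3/67)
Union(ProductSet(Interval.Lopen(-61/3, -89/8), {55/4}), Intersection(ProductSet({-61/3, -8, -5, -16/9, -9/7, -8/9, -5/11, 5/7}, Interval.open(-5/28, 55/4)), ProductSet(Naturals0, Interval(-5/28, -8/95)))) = ProductSet(Interval.Lopen(-61/3, -89/8), {55/4})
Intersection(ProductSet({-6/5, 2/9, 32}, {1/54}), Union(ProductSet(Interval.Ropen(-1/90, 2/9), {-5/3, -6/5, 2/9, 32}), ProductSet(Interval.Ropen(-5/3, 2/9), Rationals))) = ProductSet({-6/5}, {1/54})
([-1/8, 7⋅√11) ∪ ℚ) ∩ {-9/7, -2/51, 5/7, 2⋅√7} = {-9/7, -2/51, 5/7, 2⋅√7}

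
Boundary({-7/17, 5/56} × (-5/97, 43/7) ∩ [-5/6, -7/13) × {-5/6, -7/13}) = ∅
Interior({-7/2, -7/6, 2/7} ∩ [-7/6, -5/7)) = ∅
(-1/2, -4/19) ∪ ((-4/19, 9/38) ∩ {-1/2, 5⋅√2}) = (-1/2, -4/19)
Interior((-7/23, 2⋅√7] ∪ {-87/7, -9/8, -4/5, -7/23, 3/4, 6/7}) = (-7/23, 2⋅√7)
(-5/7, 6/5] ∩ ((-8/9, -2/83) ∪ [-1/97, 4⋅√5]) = (-5/7, -2/83) ∪ [-1/97, 6/5]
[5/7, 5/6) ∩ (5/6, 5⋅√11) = ∅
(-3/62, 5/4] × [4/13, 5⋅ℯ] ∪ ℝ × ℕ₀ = (ℝ × ℕ₀) ∪ ((-3/62, 5/4] × [4/13, 5⋅ℯ])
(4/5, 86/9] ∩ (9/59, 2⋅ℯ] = (4/5, 2⋅ℯ]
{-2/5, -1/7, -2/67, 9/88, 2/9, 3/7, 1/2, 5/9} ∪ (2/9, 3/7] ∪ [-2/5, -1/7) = [-2/5, -1/7] ∪ {-2/67, 9/88, 1/2, 5/9} ∪ [2/9, 3/7]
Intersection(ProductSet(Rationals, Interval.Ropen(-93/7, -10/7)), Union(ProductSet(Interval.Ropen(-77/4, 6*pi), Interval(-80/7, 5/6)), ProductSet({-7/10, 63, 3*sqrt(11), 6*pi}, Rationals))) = Union(ProductSet({-7/10, 63}, Intersection(Interval.Ropen(-93/7, -10/7), Rationals)), ProductSet(Intersection(Interval.Ropen(-77/4, 6*pi), Rationals), Interval.Ropen(-80/7, -10/7)))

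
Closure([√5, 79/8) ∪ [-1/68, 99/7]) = [-1/68, 99/7]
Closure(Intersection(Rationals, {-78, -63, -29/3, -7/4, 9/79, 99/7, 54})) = {-78, -63, -29/3, -7/4, 9/79, 99/7, 54}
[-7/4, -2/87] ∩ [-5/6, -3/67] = [-5/6, -3/67]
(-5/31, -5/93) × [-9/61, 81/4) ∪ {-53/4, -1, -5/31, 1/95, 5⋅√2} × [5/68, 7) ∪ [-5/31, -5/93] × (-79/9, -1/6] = ([-5/31, -5/93] × (-79/9, -1/6]) ∪ ((-5/31, -5/93) × [-9/61, 81/4)) ∪ ({-53/4, -1, -5/31, 1/95, 5⋅√2} × [5/68, 7))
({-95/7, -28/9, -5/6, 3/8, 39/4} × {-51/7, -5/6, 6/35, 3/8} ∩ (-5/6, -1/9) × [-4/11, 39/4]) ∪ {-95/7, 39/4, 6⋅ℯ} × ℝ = {-95/7, 39/4, 6⋅ℯ} × ℝ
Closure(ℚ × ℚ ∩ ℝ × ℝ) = ℝ × ℝ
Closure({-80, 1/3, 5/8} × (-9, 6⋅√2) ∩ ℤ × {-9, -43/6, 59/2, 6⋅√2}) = {-80} × {-43/6}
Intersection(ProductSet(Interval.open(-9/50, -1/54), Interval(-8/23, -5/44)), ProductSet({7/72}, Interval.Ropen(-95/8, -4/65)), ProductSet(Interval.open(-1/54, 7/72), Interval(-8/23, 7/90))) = EmptySet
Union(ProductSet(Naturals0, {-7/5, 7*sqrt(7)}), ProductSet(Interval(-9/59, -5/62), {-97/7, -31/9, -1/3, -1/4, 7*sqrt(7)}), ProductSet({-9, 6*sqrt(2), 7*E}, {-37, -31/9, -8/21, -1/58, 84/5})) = Union(ProductSet({-9, 6*sqrt(2), 7*E}, {-37, -31/9, -8/21, -1/58, 84/5}), ProductSet(Interval(-9/59, -5/62), {-97/7, -31/9, -1/3, -1/4, 7*sqrt(7)}), ProductSet(Naturals0, {-7/5, 7*sqrt(7)}))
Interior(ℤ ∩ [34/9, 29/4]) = ∅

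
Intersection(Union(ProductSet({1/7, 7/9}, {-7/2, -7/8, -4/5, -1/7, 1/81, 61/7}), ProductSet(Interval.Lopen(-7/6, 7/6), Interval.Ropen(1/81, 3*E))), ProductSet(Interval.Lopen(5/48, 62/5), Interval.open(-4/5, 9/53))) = Union(ProductSet({1/7, 7/9}, {-1/7, 1/81}), ProductSet(Interval.Lopen(5/48, 7/6), Interval.Ropen(1/81, 9/53)))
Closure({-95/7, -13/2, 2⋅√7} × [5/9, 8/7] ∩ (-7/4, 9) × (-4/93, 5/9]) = {2⋅√7} × {5/9}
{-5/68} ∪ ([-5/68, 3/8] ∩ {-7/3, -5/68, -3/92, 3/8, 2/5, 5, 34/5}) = {-5/68, -3/92, 3/8}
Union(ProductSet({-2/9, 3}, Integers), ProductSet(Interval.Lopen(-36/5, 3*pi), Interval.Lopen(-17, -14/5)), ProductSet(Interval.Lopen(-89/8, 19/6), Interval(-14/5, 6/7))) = Union(ProductSet({-2/9, 3}, Integers), ProductSet(Interval.Lopen(-89/8, 19/6), Interval(-14/5, 6/7)), ProductSet(Interval.Lopen(-36/5, 3*pi), Interval.Lopen(-17, -14/5)))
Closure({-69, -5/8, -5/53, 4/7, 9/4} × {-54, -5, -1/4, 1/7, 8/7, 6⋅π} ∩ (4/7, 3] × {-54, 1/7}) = {9/4} × {-54, 1/7}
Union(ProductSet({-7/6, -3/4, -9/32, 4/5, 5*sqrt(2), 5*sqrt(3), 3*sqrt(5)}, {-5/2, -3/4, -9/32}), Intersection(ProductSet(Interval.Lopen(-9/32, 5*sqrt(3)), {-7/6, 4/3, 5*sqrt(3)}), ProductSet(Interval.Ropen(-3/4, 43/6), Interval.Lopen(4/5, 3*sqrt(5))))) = Union(ProductSet({-7/6, -3/4, -9/32, 4/5, 5*sqrt(2), 5*sqrt(3), 3*sqrt(5)}, {-5/2, -3/4, -9/32}), ProductSet(Interval.open(-9/32, 43/6), {4/3}))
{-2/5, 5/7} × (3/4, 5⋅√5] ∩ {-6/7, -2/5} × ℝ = {-2/5} × (3/4, 5⋅√5]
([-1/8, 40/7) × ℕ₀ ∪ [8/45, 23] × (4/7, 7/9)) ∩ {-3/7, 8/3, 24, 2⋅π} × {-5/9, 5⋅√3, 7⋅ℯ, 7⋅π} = ∅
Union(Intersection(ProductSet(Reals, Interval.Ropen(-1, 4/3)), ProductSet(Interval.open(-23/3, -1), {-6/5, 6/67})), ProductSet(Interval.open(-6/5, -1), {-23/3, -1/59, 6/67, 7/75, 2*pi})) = Union(ProductSet(Interval.open(-23/3, -1), {6/67}), ProductSet(Interval.open(-6/5, -1), {-23/3, -1/59, 6/67, 7/75, 2*pi}))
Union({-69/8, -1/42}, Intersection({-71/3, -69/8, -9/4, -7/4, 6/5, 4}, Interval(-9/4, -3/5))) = {-69/8, -9/4, -7/4, -1/42}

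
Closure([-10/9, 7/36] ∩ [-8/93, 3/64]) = [-8/93, 3/64]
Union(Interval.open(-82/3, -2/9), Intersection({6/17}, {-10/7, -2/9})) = Interval.open(-82/3, -2/9)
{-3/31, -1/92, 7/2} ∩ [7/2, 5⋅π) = {7/2}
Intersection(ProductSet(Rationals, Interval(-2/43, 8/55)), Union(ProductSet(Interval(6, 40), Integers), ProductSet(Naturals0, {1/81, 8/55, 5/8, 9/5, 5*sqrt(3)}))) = Union(ProductSet(Intersection(Interval(6, 40), Rationals), Range(0, 1, 1)), ProductSet(Naturals0, {1/81, 8/55}))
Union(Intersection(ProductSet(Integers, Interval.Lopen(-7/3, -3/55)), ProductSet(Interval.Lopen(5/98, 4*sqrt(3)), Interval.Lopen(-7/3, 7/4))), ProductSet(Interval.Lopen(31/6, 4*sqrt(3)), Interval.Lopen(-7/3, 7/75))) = Union(ProductSet(Interval.Lopen(31/6, 4*sqrt(3)), Interval.Lopen(-7/3, 7/75)), ProductSet(Range(1, 7, 1), Interval.Lopen(-7/3, -3/55)))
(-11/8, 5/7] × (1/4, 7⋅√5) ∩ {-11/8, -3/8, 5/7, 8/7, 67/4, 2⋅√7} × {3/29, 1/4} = ∅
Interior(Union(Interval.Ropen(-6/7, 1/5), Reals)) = Interval(-oo, oo)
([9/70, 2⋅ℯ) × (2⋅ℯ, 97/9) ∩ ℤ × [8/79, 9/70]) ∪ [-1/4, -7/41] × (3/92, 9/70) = [-1/4, -7/41] × (3/92, 9/70)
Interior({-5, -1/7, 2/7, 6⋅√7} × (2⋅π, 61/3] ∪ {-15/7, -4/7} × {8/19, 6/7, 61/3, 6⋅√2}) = ∅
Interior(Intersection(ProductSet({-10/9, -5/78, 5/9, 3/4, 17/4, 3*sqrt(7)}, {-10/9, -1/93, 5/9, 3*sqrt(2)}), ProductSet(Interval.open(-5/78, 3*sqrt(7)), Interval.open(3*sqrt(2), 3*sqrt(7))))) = EmptySet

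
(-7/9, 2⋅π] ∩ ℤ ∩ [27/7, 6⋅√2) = {4, 5, 6}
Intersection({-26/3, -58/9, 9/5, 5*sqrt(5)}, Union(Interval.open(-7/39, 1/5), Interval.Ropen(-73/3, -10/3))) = {-26/3, -58/9}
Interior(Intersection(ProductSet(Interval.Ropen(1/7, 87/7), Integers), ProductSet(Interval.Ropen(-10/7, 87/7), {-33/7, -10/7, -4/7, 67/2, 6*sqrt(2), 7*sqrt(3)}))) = EmptySet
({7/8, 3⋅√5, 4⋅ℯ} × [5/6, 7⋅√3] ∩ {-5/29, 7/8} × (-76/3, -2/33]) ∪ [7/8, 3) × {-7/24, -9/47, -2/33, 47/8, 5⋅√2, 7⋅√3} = [7/8, 3) × {-7/24, -9/47, -2/33, 47/8, 5⋅√2, 7⋅√3}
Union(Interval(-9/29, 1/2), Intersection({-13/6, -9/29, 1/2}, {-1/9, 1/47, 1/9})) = Interval(-9/29, 1/2)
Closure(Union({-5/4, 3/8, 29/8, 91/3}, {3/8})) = {-5/4, 3/8, 29/8, 91/3}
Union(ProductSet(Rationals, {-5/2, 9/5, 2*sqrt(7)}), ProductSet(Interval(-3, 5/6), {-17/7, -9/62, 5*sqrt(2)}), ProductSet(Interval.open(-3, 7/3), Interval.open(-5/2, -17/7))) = Union(ProductSet(Interval(-3, 5/6), {-17/7, -9/62, 5*sqrt(2)}), ProductSet(Interval.open(-3, 7/3), Interval.open(-5/2, -17/7)), ProductSet(Rationals, {-5/2, 9/5, 2*sqrt(7)}))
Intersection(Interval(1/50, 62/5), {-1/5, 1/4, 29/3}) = {1/4, 29/3}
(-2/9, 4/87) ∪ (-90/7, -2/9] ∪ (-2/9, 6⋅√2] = (-90/7, 6⋅√2]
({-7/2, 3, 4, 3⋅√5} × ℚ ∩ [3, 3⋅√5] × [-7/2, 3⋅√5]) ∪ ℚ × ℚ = (ℚ × ℚ) ∪ ({3, 4, 3⋅√5} × (ℚ ∩ [-7/2, 3⋅√5]))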